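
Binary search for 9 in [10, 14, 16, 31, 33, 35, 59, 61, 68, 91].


Step 1: lo=0, hi=9, mid=4, val=33
Step 2: lo=0, hi=3, mid=1, val=14
Step 3: lo=0, hi=0, mid=0, val=10

Not found


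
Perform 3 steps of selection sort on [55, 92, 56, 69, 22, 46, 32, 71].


Initial: [55, 92, 56, 69, 22, 46, 32, 71]
Step 1: min=22 at 4
  Swap: [22, 92, 56, 69, 55, 46, 32, 71]
Step 2: min=32 at 6
  Swap: [22, 32, 56, 69, 55, 46, 92, 71]
Step 3: min=46 at 5
  Swap: [22, 32, 46, 69, 55, 56, 92, 71]

After 3 steps: [22, 32, 46, 69, 55, 56, 92, 71]


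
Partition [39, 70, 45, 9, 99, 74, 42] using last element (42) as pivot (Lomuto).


Pivot: 42
  39 <= 42: advance i (no swap)
  9 <= 42: swap -> [39, 9, 45, 70, 99, 74, 42]
Place pivot at 2: [39, 9, 42, 70, 99, 74, 45]

Partitioned: [39, 9, 42, 70, 99, 74, 45]


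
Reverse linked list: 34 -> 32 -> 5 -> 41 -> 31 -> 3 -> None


Step 1: curr=34, set curr.next=prev(None) | reversed so far: 34
Step 2: curr=32, set curr.next=prev(34) | reversed so far: 32 -> 34
Step 3: curr=5, set curr.next=prev(32) | reversed so far: 5 -> 32 -> 34
Step 4: curr=41, set curr.next=prev(5) | reversed so far: 41 -> 5 -> 32 -> 34
Step 5: curr=31, set curr.next=prev(41) | reversed so far: 31 -> 41 -> 5 -> 32 -> 34
Step 6: curr=3, set curr.next=prev(31) | reversed so far: 3 -> 31 -> 41 -> 5 -> 32 -> 34

3 -> 31 -> 41 -> 5 -> 32 -> 34 -> None


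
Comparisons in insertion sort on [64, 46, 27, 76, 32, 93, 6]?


Algorithm: insertion sort
Input: [64, 46, 27, 76, 32, 93, 6]
Sorted: [6, 27, 32, 46, 64, 76, 93]

15


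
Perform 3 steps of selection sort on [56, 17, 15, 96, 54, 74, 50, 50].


Initial: [56, 17, 15, 96, 54, 74, 50, 50]
Step 1: min=15 at 2
  Swap: [15, 17, 56, 96, 54, 74, 50, 50]
Step 2: min=17 at 1
  Swap: [15, 17, 56, 96, 54, 74, 50, 50]
Step 3: min=50 at 6
  Swap: [15, 17, 50, 96, 54, 74, 56, 50]

After 3 steps: [15, 17, 50, 96, 54, 74, 56, 50]


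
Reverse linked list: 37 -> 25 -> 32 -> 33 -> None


Step 1: curr=37, set curr.next=prev(None) | reversed so far: 37
Step 2: curr=25, set curr.next=prev(37) | reversed so far: 25 -> 37
Step 3: curr=32, set curr.next=prev(25) | reversed so far: 32 -> 25 -> 37
Step 4: curr=33, set curr.next=prev(32) | reversed so far: 33 -> 32 -> 25 -> 37

33 -> 32 -> 25 -> 37 -> None


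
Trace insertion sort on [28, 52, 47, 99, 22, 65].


Initial: [28, 52, 47, 99, 22, 65]
Insert 52: [28, 52, 47, 99, 22, 65]
Insert 47: [28, 47, 52, 99, 22, 65]
Insert 99: [28, 47, 52, 99, 22, 65]
Insert 22: [22, 28, 47, 52, 99, 65]
Insert 65: [22, 28, 47, 52, 65, 99]

Sorted: [22, 28, 47, 52, 65, 99]


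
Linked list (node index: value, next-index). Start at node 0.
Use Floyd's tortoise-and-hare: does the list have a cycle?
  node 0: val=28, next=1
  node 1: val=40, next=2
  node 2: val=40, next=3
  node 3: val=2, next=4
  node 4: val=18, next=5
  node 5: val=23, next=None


Floyd's tortoise (slow, +1) and hare (fast, +2):
  init: slow=0, fast=0
  step 1: slow=1, fast=2
  step 2: slow=2, fast=4
  step 3: fast 4->5->None, no cycle

Cycle: no


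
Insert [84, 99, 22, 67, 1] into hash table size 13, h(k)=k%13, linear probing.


Insert 84: h=6 -> slot 6
Insert 99: h=8 -> slot 8
Insert 22: h=9 -> slot 9
Insert 67: h=2 -> slot 2
Insert 1: h=1 -> slot 1

Table: [None, 1, 67, None, None, None, 84, None, 99, 22, None, None, None]


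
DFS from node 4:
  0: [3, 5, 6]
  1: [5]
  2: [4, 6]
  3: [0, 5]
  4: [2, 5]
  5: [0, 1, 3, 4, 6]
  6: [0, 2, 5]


Visit 4, push [5, 2]
Visit 2, push [6]
Visit 6, push [5, 0]
Visit 0, push [5, 3]
Visit 3, push [5]
Visit 5, push [1]
Visit 1, push []

DFS order: [4, 2, 6, 0, 3, 5, 1]


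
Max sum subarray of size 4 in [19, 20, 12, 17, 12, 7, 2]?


[0:4]: 68
[1:5]: 61
[2:6]: 48
[3:7]: 38

Max: 68 at [0:4]


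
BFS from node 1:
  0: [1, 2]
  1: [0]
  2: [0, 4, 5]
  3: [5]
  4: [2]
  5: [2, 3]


Visit 1, enqueue [0]
Visit 0, enqueue [2]
Visit 2, enqueue [4, 5]
Visit 4, enqueue []
Visit 5, enqueue [3]
Visit 3, enqueue []

BFS order: [1, 0, 2, 4, 5, 3]


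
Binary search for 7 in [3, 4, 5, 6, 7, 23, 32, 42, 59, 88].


Step 1: lo=0, hi=9, mid=4, val=7

Found at index 4


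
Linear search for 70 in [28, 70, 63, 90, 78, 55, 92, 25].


i=0: 28!=70
i=1: 70==70 found!

Found at 1, 2 comps


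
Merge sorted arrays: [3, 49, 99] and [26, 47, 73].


Take 3 from A
Take 26 from B
Take 47 from B
Take 49 from A
Take 73 from B

Merged: [3, 26, 47, 49, 73, 99]


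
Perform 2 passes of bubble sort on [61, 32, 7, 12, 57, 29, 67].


Initial: [61, 32, 7, 12, 57, 29, 67]
Pass 1: [32, 7, 12, 57, 29, 61, 67] (5 swaps)
Pass 2: [7, 12, 32, 29, 57, 61, 67] (3 swaps)

After 2 passes: [7, 12, 32, 29, 57, 61, 67]


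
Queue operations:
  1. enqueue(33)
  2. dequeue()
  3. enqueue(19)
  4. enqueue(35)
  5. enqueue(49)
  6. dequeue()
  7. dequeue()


enqueue(33) -> [33]
dequeue()->33, []
enqueue(19) -> [19]
enqueue(35) -> [19, 35]
enqueue(49) -> [19, 35, 49]
dequeue()->19, [35, 49]
dequeue()->35, [49]

Final queue: [49]


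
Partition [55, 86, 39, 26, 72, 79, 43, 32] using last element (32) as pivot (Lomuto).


Pivot: 32
  26 <= 32: swap -> [26, 86, 39, 55, 72, 79, 43, 32]
Place pivot at 1: [26, 32, 39, 55, 72, 79, 43, 86]

Partitioned: [26, 32, 39, 55, 72, 79, 43, 86]


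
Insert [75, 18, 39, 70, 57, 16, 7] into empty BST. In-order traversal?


Insert 75: root
Insert 18: L from 75
Insert 39: L from 75 -> R from 18
Insert 70: L from 75 -> R from 18 -> R from 39
Insert 57: L from 75 -> R from 18 -> R from 39 -> L from 70
Insert 16: L from 75 -> L from 18
Insert 7: L from 75 -> L from 18 -> L from 16

In-order: [7, 16, 18, 39, 57, 70, 75]


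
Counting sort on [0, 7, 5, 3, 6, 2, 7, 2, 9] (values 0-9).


Input: [0, 7, 5, 3, 6, 2, 7, 2, 9]
Counts: [1, 0, 2, 1, 0, 1, 1, 2, 0, 1]

Sorted: [0, 2, 2, 3, 5, 6, 7, 7, 9]


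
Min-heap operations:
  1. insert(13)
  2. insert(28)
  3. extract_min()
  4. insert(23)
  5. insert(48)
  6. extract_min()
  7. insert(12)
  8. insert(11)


insert(13) -> [13]
insert(28) -> [13, 28]
extract_min()->13, [28]
insert(23) -> [23, 28]
insert(48) -> [23, 28, 48]
extract_min()->23, [28, 48]
insert(12) -> [12, 48, 28]
insert(11) -> [11, 12, 28, 48]

Final heap: [11, 12, 28, 48]


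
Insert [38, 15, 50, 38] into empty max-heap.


Insert 38: [38]
Insert 15: [38, 15]
Insert 50: [50, 15, 38]
Insert 38: [50, 38, 38, 15]

Final heap: [50, 38, 38, 15]


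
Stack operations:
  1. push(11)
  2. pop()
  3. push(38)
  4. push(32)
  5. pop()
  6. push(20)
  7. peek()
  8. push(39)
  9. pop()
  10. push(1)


push(11) -> [11]
pop()->11, []
push(38) -> [38]
push(32) -> [38, 32]
pop()->32, [38]
push(20) -> [38, 20]
peek()->20
push(39) -> [38, 20, 39]
pop()->39, [38, 20]
push(1) -> [38, 20, 1]

Final stack: [38, 20, 1]


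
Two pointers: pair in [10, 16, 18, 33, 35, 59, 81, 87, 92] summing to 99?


lo=0(10)+hi=8(92)=102
lo=0(10)+hi=7(87)=97
lo=1(16)+hi=7(87)=103
lo=1(16)+hi=6(81)=97
lo=2(18)+hi=6(81)=99

Yes: 18+81=99


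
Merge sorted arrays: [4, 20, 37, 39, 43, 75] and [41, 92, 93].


Take 4 from A
Take 20 from A
Take 37 from A
Take 39 from A
Take 41 from B
Take 43 from A
Take 75 from A

Merged: [4, 20, 37, 39, 41, 43, 75, 92, 93]


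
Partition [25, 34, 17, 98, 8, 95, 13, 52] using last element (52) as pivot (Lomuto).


Pivot: 52
  25 <= 52: advance i (no swap)
  34 <= 52: advance i (no swap)
  17 <= 52: advance i (no swap)
  8 <= 52: swap -> [25, 34, 17, 8, 98, 95, 13, 52]
  13 <= 52: swap -> [25, 34, 17, 8, 13, 95, 98, 52]
Place pivot at 5: [25, 34, 17, 8, 13, 52, 98, 95]

Partitioned: [25, 34, 17, 8, 13, 52, 98, 95]


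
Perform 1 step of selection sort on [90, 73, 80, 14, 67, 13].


Initial: [90, 73, 80, 14, 67, 13]
Step 1: min=13 at 5
  Swap: [13, 73, 80, 14, 67, 90]

After 1 step: [13, 73, 80, 14, 67, 90]


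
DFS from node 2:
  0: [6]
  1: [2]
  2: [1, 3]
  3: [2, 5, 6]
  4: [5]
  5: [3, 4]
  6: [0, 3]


Visit 2, push [3, 1]
Visit 1, push []
Visit 3, push [6, 5]
Visit 5, push [4]
Visit 4, push []
Visit 6, push [0]
Visit 0, push []

DFS order: [2, 1, 3, 5, 4, 6, 0]


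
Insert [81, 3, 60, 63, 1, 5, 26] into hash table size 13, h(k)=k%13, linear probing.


Insert 81: h=3 -> slot 3
Insert 3: h=3, 1 probes -> slot 4
Insert 60: h=8 -> slot 8
Insert 63: h=11 -> slot 11
Insert 1: h=1 -> slot 1
Insert 5: h=5 -> slot 5
Insert 26: h=0 -> slot 0

Table: [26, 1, None, 81, 3, 5, None, None, 60, None, None, 63, None]


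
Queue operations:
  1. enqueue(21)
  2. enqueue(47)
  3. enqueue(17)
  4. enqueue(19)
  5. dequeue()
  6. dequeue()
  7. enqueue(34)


enqueue(21) -> [21]
enqueue(47) -> [21, 47]
enqueue(17) -> [21, 47, 17]
enqueue(19) -> [21, 47, 17, 19]
dequeue()->21, [47, 17, 19]
dequeue()->47, [17, 19]
enqueue(34) -> [17, 19, 34]

Final queue: [17, 19, 34]


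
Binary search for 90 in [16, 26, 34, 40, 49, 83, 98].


Step 1: lo=0, hi=6, mid=3, val=40
Step 2: lo=4, hi=6, mid=5, val=83
Step 3: lo=6, hi=6, mid=6, val=98

Not found


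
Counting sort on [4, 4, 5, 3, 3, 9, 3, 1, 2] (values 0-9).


Input: [4, 4, 5, 3, 3, 9, 3, 1, 2]
Counts: [0, 1, 1, 3, 2, 1, 0, 0, 0, 1]

Sorted: [1, 2, 3, 3, 3, 4, 4, 5, 9]


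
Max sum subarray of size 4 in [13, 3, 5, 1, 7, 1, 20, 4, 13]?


[0:4]: 22
[1:5]: 16
[2:6]: 14
[3:7]: 29
[4:8]: 32
[5:9]: 38

Max: 38 at [5:9]


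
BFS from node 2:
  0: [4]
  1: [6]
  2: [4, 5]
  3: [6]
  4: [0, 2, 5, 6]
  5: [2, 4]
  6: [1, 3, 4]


Visit 2, enqueue [4, 5]
Visit 4, enqueue [0, 6]
Visit 5, enqueue []
Visit 0, enqueue []
Visit 6, enqueue [1, 3]
Visit 1, enqueue []
Visit 3, enqueue []

BFS order: [2, 4, 5, 0, 6, 1, 3]


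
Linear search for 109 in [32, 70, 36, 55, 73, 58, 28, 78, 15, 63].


i=0: 32!=109
i=1: 70!=109
i=2: 36!=109
i=3: 55!=109
i=4: 73!=109
i=5: 58!=109
i=6: 28!=109
i=7: 78!=109
i=8: 15!=109
i=9: 63!=109

Not found, 10 comps


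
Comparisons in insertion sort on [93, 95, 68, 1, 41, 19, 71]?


Algorithm: insertion sort
Input: [93, 95, 68, 1, 41, 19, 71]
Sorted: [1, 19, 41, 68, 71, 93, 95]

18


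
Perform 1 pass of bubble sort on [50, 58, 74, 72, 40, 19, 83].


Initial: [50, 58, 74, 72, 40, 19, 83]
Pass 1: [50, 58, 72, 40, 19, 74, 83] (3 swaps)

After 1 pass: [50, 58, 72, 40, 19, 74, 83]


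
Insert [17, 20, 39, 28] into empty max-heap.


Insert 17: [17]
Insert 20: [20, 17]
Insert 39: [39, 17, 20]
Insert 28: [39, 28, 20, 17]

Final heap: [39, 28, 20, 17]


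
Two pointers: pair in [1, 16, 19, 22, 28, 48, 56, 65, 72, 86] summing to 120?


lo=0(1)+hi=9(86)=87
lo=1(16)+hi=9(86)=102
lo=2(19)+hi=9(86)=105
lo=3(22)+hi=9(86)=108
lo=4(28)+hi=9(86)=114
lo=5(48)+hi=9(86)=134
lo=5(48)+hi=8(72)=120

Yes: 48+72=120


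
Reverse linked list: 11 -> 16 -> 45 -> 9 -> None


Step 1: curr=11, set curr.next=prev(None) | reversed so far: 11
Step 2: curr=16, set curr.next=prev(11) | reversed so far: 16 -> 11
Step 3: curr=45, set curr.next=prev(16) | reversed so far: 45 -> 16 -> 11
Step 4: curr=9, set curr.next=prev(45) | reversed so far: 9 -> 45 -> 16 -> 11

9 -> 45 -> 16 -> 11 -> None


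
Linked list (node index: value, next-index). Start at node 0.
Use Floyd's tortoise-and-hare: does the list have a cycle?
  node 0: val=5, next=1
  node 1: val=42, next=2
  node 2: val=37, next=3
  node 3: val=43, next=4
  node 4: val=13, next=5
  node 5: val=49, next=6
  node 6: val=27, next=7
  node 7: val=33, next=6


Floyd's tortoise (slow, +1) and hare (fast, +2):
  init: slow=0, fast=0
  step 1: slow=1, fast=2
  step 2: slow=2, fast=4
  step 3: slow=3, fast=6
  step 4: slow=4, fast=6
  step 5: slow=5, fast=6
  step 6: slow=6, fast=6
  slow == fast at node 6: cycle detected

Cycle: yes


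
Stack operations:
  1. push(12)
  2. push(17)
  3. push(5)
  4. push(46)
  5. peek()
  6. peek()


push(12) -> [12]
push(17) -> [12, 17]
push(5) -> [12, 17, 5]
push(46) -> [12, 17, 5, 46]
peek()->46
peek()->46

Final stack: [12, 17, 5, 46]


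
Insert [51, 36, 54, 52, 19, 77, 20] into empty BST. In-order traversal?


Insert 51: root
Insert 36: L from 51
Insert 54: R from 51
Insert 52: R from 51 -> L from 54
Insert 19: L from 51 -> L from 36
Insert 77: R from 51 -> R from 54
Insert 20: L from 51 -> L from 36 -> R from 19

In-order: [19, 20, 36, 51, 52, 54, 77]


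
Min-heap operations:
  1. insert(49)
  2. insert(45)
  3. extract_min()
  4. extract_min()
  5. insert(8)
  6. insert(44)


insert(49) -> [49]
insert(45) -> [45, 49]
extract_min()->45, [49]
extract_min()->49, []
insert(8) -> [8]
insert(44) -> [8, 44]

Final heap: [8, 44]


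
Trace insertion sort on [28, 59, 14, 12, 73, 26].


Initial: [28, 59, 14, 12, 73, 26]
Insert 59: [28, 59, 14, 12, 73, 26]
Insert 14: [14, 28, 59, 12, 73, 26]
Insert 12: [12, 14, 28, 59, 73, 26]
Insert 73: [12, 14, 28, 59, 73, 26]
Insert 26: [12, 14, 26, 28, 59, 73]

Sorted: [12, 14, 26, 28, 59, 73]


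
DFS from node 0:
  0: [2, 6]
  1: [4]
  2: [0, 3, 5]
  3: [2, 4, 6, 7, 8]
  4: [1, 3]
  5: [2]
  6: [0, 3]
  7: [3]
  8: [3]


Visit 0, push [6, 2]
Visit 2, push [5, 3]
Visit 3, push [8, 7, 6, 4]
Visit 4, push [1]
Visit 1, push []
Visit 6, push []
Visit 7, push []
Visit 8, push []
Visit 5, push []

DFS order: [0, 2, 3, 4, 1, 6, 7, 8, 5]


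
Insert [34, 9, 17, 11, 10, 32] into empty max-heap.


Insert 34: [34]
Insert 9: [34, 9]
Insert 17: [34, 9, 17]
Insert 11: [34, 11, 17, 9]
Insert 10: [34, 11, 17, 9, 10]
Insert 32: [34, 11, 32, 9, 10, 17]

Final heap: [34, 11, 32, 9, 10, 17]


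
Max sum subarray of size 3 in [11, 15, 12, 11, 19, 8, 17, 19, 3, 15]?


[0:3]: 38
[1:4]: 38
[2:5]: 42
[3:6]: 38
[4:7]: 44
[5:8]: 44
[6:9]: 39
[7:10]: 37

Max: 44 at [4:7]


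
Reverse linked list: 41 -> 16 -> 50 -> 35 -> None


Step 1: curr=41, set curr.next=prev(None) | reversed so far: 41
Step 2: curr=16, set curr.next=prev(41) | reversed so far: 16 -> 41
Step 3: curr=50, set curr.next=prev(16) | reversed so far: 50 -> 16 -> 41
Step 4: curr=35, set curr.next=prev(50) | reversed so far: 35 -> 50 -> 16 -> 41

35 -> 50 -> 16 -> 41 -> None


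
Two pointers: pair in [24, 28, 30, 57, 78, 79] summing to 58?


lo=0(24)+hi=5(79)=103
lo=0(24)+hi=4(78)=102
lo=0(24)+hi=3(57)=81
lo=0(24)+hi=2(30)=54
lo=1(28)+hi=2(30)=58

Yes: 28+30=58


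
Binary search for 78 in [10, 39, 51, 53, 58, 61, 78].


Step 1: lo=0, hi=6, mid=3, val=53
Step 2: lo=4, hi=6, mid=5, val=61
Step 3: lo=6, hi=6, mid=6, val=78

Found at index 6


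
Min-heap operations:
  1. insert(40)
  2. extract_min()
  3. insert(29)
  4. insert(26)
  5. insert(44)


insert(40) -> [40]
extract_min()->40, []
insert(29) -> [29]
insert(26) -> [26, 29]
insert(44) -> [26, 29, 44]

Final heap: [26, 29, 44]


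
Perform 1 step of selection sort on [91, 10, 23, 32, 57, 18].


Initial: [91, 10, 23, 32, 57, 18]
Step 1: min=10 at 1
  Swap: [10, 91, 23, 32, 57, 18]

After 1 step: [10, 91, 23, 32, 57, 18]


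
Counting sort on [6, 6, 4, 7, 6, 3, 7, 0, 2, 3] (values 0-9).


Input: [6, 6, 4, 7, 6, 3, 7, 0, 2, 3]
Counts: [1, 0, 1, 2, 1, 0, 3, 2, 0, 0]

Sorted: [0, 2, 3, 3, 4, 6, 6, 6, 7, 7]


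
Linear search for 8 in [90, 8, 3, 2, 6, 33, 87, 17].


i=0: 90!=8
i=1: 8==8 found!

Found at 1, 2 comps


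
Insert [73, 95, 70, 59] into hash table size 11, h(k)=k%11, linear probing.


Insert 73: h=7 -> slot 7
Insert 95: h=7, 1 probes -> slot 8
Insert 70: h=4 -> slot 4
Insert 59: h=4, 1 probes -> slot 5

Table: [None, None, None, None, 70, 59, None, 73, 95, None, None]


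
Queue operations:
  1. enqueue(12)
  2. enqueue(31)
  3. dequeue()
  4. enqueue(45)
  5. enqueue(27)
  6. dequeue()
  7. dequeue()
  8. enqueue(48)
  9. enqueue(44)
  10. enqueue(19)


enqueue(12) -> [12]
enqueue(31) -> [12, 31]
dequeue()->12, [31]
enqueue(45) -> [31, 45]
enqueue(27) -> [31, 45, 27]
dequeue()->31, [45, 27]
dequeue()->45, [27]
enqueue(48) -> [27, 48]
enqueue(44) -> [27, 48, 44]
enqueue(19) -> [27, 48, 44, 19]

Final queue: [27, 48, 44, 19]


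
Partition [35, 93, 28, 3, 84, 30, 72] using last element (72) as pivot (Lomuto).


Pivot: 72
  35 <= 72: advance i (no swap)
  28 <= 72: swap -> [35, 28, 93, 3, 84, 30, 72]
  3 <= 72: swap -> [35, 28, 3, 93, 84, 30, 72]
  30 <= 72: swap -> [35, 28, 3, 30, 84, 93, 72]
Place pivot at 4: [35, 28, 3, 30, 72, 93, 84]

Partitioned: [35, 28, 3, 30, 72, 93, 84]


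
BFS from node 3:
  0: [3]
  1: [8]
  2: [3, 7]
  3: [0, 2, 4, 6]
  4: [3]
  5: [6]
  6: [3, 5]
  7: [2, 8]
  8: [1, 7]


Visit 3, enqueue [0, 2, 4, 6]
Visit 0, enqueue []
Visit 2, enqueue [7]
Visit 4, enqueue []
Visit 6, enqueue [5]
Visit 7, enqueue [8]
Visit 5, enqueue []
Visit 8, enqueue [1]
Visit 1, enqueue []

BFS order: [3, 0, 2, 4, 6, 7, 5, 8, 1]


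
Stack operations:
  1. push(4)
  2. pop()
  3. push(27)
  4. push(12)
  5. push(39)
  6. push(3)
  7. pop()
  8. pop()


push(4) -> [4]
pop()->4, []
push(27) -> [27]
push(12) -> [27, 12]
push(39) -> [27, 12, 39]
push(3) -> [27, 12, 39, 3]
pop()->3, [27, 12, 39]
pop()->39, [27, 12]

Final stack: [27, 12]


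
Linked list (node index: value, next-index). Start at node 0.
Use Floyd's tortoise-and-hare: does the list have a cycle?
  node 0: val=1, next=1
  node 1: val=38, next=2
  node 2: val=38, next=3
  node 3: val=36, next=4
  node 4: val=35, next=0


Floyd's tortoise (slow, +1) and hare (fast, +2):
  init: slow=0, fast=0
  step 1: slow=1, fast=2
  step 2: slow=2, fast=4
  step 3: slow=3, fast=1
  step 4: slow=4, fast=3
  step 5: slow=0, fast=0
  slow == fast at node 0: cycle detected

Cycle: yes


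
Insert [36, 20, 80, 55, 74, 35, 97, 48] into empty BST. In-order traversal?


Insert 36: root
Insert 20: L from 36
Insert 80: R from 36
Insert 55: R from 36 -> L from 80
Insert 74: R from 36 -> L from 80 -> R from 55
Insert 35: L from 36 -> R from 20
Insert 97: R from 36 -> R from 80
Insert 48: R from 36 -> L from 80 -> L from 55

In-order: [20, 35, 36, 48, 55, 74, 80, 97]


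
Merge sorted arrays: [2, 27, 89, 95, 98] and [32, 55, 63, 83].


Take 2 from A
Take 27 from A
Take 32 from B
Take 55 from B
Take 63 from B
Take 83 from B

Merged: [2, 27, 32, 55, 63, 83, 89, 95, 98]


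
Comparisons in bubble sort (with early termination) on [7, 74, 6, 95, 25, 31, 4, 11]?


Algorithm: bubble sort (with early termination)
Input: [7, 74, 6, 95, 25, 31, 4, 11]
Sorted: [4, 6, 7, 11, 25, 31, 74, 95]

28


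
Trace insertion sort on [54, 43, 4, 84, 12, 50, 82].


Initial: [54, 43, 4, 84, 12, 50, 82]
Insert 43: [43, 54, 4, 84, 12, 50, 82]
Insert 4: [4, 43, 54, 84, 12, 50, 82]
Insert 84: [4, 43, 54, 84, 12, 50, 82]
Insert 12: [4, 12, 43, 54, 84, 50, 82]
Insert 50: [4, 12, 43, 50, 54, 84, 82]
Insert 82: [4, 12, 43, 50, 54, 82, 84]

Sorted: [4, 12, 43, 50, 54, 82, 84]


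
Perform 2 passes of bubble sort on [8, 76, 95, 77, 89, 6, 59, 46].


Initial: [8, 76, 95, 77, 89, 6, 59, 46]
Pass 1: [8, 76, 77, 89, 6, 59, 46, 95] (5 swaps)
Pass 2: [8, 76, 77, 6, 59, 46, 89, 95] (3 swaps)

After 2 passes: [8, 76, 77, 6, 59, 46, 89, 95]


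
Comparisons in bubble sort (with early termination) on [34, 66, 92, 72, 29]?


Algorithm: bubble sort (with early termination)
Input: [34, 66, 92, 72, 29]
Sorted: [29, 34, 66, 72, 92]

10


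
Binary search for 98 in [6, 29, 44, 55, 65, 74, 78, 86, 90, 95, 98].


Step 1: lo=0, hi=10, mid=5, val=74
Step 2: lo=6, hi=10, mid=8, val=90
Step 3: lo=9, hi=10, mid=9, val=95
Step 4: lo=10, hi=10, mid=10, val=98

Found at index 10


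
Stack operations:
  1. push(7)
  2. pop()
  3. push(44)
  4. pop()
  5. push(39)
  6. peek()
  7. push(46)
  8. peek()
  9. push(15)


push(7) -> [7]
pop()->7, []
push(44) -> [44]
pop()->44, []
push(39) -> [39]
peek()->39
push(46) -> [39, 46]
peek()->46
push(15) -> [39, 46, 15]

Final stack: [39, 46, 15]


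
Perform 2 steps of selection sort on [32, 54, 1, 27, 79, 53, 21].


Initial: [32, 54, 1, 27, 79, 53, 21]
Step 1: min=1 at 2
  Swap: [1, 54, 32, 27, 79, 53, 21]
Step 2: min=21 at 6
  Swap: [1, 21, 32, 27, 79, 53, 54]

After 2 steps: [1, 21, 32, 27, 79, 53, 54]


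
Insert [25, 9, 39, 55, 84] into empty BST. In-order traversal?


Insert 25: root
Insert 9: L from 25
Insert 39: R from 25
Insert 55: R from 25 -> R from 39
Insert 84: R from 25 -> R from 39 -> R from 55

In-order: [9, 25, 39, 55, 84]


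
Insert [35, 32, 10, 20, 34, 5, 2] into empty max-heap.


Insert 35: [35]
Insert 32: [35, 32]
Insert 10: [35, 32, 10]
Insert 20: [35, 32, 10, 20]
Insert 34: [35, 34, 10, 20, 32]
Insert 5: [35, 34, 10, 20, 32, 5]
Insert 2: [35, 34, 10, 20, 32, 5, 2]

Final heap: [35, 34, 10, 20, 32, 5, 2]


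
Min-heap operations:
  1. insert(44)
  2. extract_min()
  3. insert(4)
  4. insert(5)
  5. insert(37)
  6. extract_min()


insert(44) -> [44]
extract_min()->44, []
insert(4) -> [4]
insert(5) -> [4, 5]
insert(37) -> [4, 5, 37]
extract_min()->4, [5, 37]

Final heap: [5, 37]


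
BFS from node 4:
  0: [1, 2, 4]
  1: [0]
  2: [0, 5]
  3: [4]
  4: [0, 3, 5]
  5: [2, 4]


Visit 4, enqueue [0, 3, 5]
Visit 0, enqueue [1, 2]
Visit 3, enqueue []
Visit 5, enqueue []
Visit 1, enqueue []
Visit 2, enqueue []

BFS order: [4, 0, 3, 5, 1, 2]


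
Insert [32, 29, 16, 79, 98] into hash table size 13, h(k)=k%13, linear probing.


Insert 32: h=6 -> slot 6
Insert 29: h=3 -> slot 3
Insert 16: h=3, 1 probes -> slot 4
Insert 79: h=1 -> slot 1
Insert 98: h=7 -> slot 7

Table: [None, 79, None, 29, 16, None, 32, 98, None, None, None, None, None]


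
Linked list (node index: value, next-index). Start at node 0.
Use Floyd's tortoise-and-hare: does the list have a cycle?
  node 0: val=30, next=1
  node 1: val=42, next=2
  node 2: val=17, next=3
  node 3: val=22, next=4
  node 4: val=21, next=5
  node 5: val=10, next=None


Floyd's tortoise (slow, +1) and hare (fast, +2):
  init: slow=0, fast=0
  step 1: slow=1, fast=2
  step 2: slow=2, fast=4
  step 3: fast 4->5->None, no cycle

Cycle: no


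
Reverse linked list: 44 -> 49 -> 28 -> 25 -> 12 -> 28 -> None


Step 1: curr=44, set curr.next=prev(None) | reversed so far: 44
Step 2: curr=49, set curr.next=prev(44) | reversed so far: 49 -> 44
Step 3: curr=28, set curr.next=prev(49) | reversed so far: 28 -> 49 -> 44
Step 4: curr=25, set curr.next=prev(28) | reversed so far: 25 -> 28 -> 49 -> 44
Step 5: curr=12, set curr.next=prev(25) | reversed so far: 12 -> 25 -> 28 -> 49 -> 44
Step 6: curr=28, set curr.next=prev(12) | reversed so far: 28 -> 12 -> 25 -> 28 -> 49 -> 44

28 -> 12 -> 25 -> 28 -> 49 -> 44 -> None


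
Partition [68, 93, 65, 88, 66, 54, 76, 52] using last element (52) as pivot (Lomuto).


Pivot: 52
Place pivot at 0: [52, 93, 65, 88, 66, 54, 76, 68]

Partitioned: [52, 93, 65, 88, 66, 54, 76, 68]


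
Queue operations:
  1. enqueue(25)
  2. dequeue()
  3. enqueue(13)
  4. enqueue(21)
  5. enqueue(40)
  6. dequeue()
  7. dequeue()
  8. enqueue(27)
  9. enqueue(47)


enqueue(25) -> [25]
dequeue()->25, []
enqueue(13) -> [13]
enqueue(21) -> [13, 21]
enqueue(40) -> [13, 21, 40]
dequeue()->13, [21, 40]
dequeue()->21, [40]
enqueue(27) -> [40, 27]
enqueue(47) -> [40, 27, 47]

Final queue: [40, 27, 47]


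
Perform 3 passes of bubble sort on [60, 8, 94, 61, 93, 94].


Initial: [60, 8, 94, 61, 93, 94]
Pass 1: [8, 60, 61, 93, 94, 94] (3 swaps)
Pass 2: [8, 60, 61, 93, 94, 94] (0 swaps)
Pass 3: [8, 60, 61, 93, 94, 94] (0 swaps)

After 3 passes: [8, 60, 61, 93, 94, 94]


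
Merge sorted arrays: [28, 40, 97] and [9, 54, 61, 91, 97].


Take 9 from B
Take 28 from A
Take 40 from A
Take 54 from B
Take 61 from B
Take 91 from B
Take 97 from A

Merged: [9, 28, 40, 54, 61, 91, 97, 97]


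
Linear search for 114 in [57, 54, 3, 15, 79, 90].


i=0: 57!=114
i=1: 54!=114
i=2: 3!=114
i=3: 15!=114
i=4: 79!=114
i=5: 90!=114

Not found, 6 comps


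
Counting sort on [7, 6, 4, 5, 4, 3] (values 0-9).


Input: [7, 6, 4, 5, 4, 3]
Counts: [0, 0, 0, 1, 2, 1, 1, 1, 0, 0]

Sorted: [3, 4, 4, 5, 6, 7]


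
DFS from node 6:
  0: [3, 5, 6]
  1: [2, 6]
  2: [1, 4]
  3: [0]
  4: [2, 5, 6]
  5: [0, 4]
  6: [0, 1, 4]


Visit 6, push [4, 1, 0]
Visit 0, push [5, 3]
Visit 3, push []
Visit 5, push [4]
Visit 4, push [2]
Visit 2, push [1]
Visit 1, push []

DFS order: [6, 0, 3, 5, 4, 2, 1]


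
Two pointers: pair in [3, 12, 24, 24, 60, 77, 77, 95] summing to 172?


lo=0(3)+hi=7(95)=98
lo=1(12)+hi=7(95)=107
lo=2(24)+hi=7(95)=119
lo=3(24)+hi=7(95)=119
lo=4(60)+hi=7(95)=155
lo=5(77)+hi=7(95)=172

Yes: 77+95=172


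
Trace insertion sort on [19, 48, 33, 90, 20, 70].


Initial: [19, 48, 33, 90, 20, 70]
Insert 48: [19, 48, 33, 90, 20, 70]
Insert 33: [19, 33, 48, 90, 20, 70]
Insert 90: [19, 33, 48, 90, 20, 70]
Insert 20: [19, 20, 33, 48, 90, 70]
Insert 70: [19, 20, 33, 48, 70, 90]

Sorted: [19, 20, 33, 48, 70, 90]


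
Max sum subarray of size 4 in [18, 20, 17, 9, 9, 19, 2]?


[0:4]: 64
[1:5]: 55
[2:6]: 54
[3:7]: 39

Max: 64 at [0:4]


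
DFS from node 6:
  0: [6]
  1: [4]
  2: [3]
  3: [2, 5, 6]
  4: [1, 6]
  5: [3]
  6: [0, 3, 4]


Visit 6, push [4, 3, 0]
Visit 0, push []
Visit 3, push [5, 2]
Visit 2, push []
Visit 5, push []
Visit 4, push [1]
Visit 1, push []

DFS order: [6, 0, 3, 2, 5, 4, 1]


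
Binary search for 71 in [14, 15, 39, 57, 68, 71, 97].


Step 1: lo=0, hi=6, mid=3, val=57
Step 2: lo=4, hi=6, mid=5, val=71

Found at index 5


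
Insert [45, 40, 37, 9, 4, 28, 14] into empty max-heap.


Insert 45: [45]
Insert 40: [45, 40]
Insert 37: [45, 40, 37]
Insert 9: [45, 40, 37, 9]
Insert 4: [45, 40, 37, 9, 4]
Insert 28: [45, 40, 37, 9, 4, 28]
Insert 14: [45, 40, 37, 9, 4, 28, 14]

Final heap: [45, 40, 37, 9, 4, 28, 14]


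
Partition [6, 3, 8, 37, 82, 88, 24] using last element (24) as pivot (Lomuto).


Pivot: 24
  6 <= 24: advance i (no swap)
  3 <= 24: advance i (no swap)
  8 <= 24: advance i (no swap)
Place pivot at 3: [6, 3, 8, 24, 82, 88, 37]

Partitioned: [6, 3, 8, 24, 82, 88, 37]


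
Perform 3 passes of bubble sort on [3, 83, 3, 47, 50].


Initial: [3, 83, 3, 47, 50]
Pass 1: [3, 3, 47, 50, 83] (3 swaps)
Pass 2: [3, 3, 47, 50, 83] (0 swaps)
Pass 3: [3, 3, 47, 50, 83] (0 swaps)

After 3 passes: [3, 3, 47, 50, 83]


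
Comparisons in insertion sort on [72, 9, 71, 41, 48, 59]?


Algorithm: insertion sort
Input: [72, 9, 71, 41, 48, 59]
Sorted: [9, 41, 48, 59, 71, 72]

12


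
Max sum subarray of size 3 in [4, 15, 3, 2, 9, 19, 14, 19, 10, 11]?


[0:3]: 22
[1:4]: 20
[2:5]: 14
[3:6]: 30
[4:7]: 42
[5:8]: 52
[6:9]: 43
[7:10]: 40

Max: 52 at [5:8]


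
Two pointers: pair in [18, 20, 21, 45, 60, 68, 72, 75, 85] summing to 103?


lo=0(18)+hi=8(85)=103

Yes: 18+85=103


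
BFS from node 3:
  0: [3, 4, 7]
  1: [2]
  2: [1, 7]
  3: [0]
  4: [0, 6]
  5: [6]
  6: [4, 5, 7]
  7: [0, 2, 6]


Visit 3, enqueue [0]
Visit 0, enqueue [4, 7]
Visit 4, enqueue [6]
Visit 7, enqueue [2]
Visit 6, enqueue [5]
Visit 2, enqueue [1]
Visit 5, enqueue []
Visit 1, enqueue []

BFS order: [3, 0, 4, 7, 6, 2, 5, 1]


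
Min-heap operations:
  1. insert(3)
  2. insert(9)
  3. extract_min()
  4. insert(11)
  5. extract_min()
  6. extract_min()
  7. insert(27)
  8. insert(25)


insert(3) -> [3]
insert(9) -> [3, 9]
extract_min()->3, [9]
insert(11) -> [9, 11]
extract_min()->9, [11]
extract_min()->11, []
insert(27) -> [27]
insert(25) -> [25, 27]

Final heap: [25, 27]


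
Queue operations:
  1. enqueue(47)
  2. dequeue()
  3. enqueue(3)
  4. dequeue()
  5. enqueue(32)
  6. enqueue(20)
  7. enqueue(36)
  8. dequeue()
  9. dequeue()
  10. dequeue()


enqueue(47) -> [47]
dequeue()->47, []
enqueue(3) -> [3]
dequeue()->3, []
enqueue(32) -> [32]
enqueue(20) -> [32, 20]
enqueue(36) -> [32, 20, 36]
dequeue()->32, [20, 36]
dequeue()->20, [36]
dequeue()->36, []

Final queue: []


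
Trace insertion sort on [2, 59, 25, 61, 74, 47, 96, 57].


Initial: [2, 59, 25, 61, 74, 47, 96, 57]
Insert 59: [2, 59, 25, 61, 74, 47, 96, 57]
Insert 25: [2, 25, 59, 61, 74, 47, 96, 57]
Insert 61: [2, 25, 59, 61, 74, 47, 96, 57]
Insert 74: [2, 25, 59, 61, 74, 47, 96, 57]
Insert 47: [2, 25, 47, 59, 61, 74, 96, 57]
Insert 96: [2, 25, 47, 59, 61, 74, 96, 57]
Insert 57: [2, 25, 47, 57, 59, 61, 74, 96]

Sorted: [2, 25, 47, 57, 59, 61, 74, 96]


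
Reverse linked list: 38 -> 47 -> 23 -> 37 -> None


Step 1: curr=38, set curr.next=prev(None) | reversed so far: 38
Step 2: curr=47, set curr.next=prev(38) | reversed so far: 47 -> 38
Step 3: curr=23, set curr.next=prev(47) | reversed so far: 23 -> 47 -> 38
Step 4: curr=37, set curr.next=prev(23) | reversed so far: 37 -> 23 -> 47 -> 38

37 -> 23 -> 47 -> 38 -> None


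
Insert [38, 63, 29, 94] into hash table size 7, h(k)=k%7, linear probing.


Insert 38: h=3 -> slot 3
Insert 63: h=0 -> slot 0
Insert 29: h=1 -> slot 1
Insert 94: h=3, 1 probes -> slot 4

Table: [63, 29, None, 38, 94, None, None]


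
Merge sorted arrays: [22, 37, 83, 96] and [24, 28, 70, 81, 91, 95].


Take 22 from A
Take 24 from B
Take 28 from B
Take 37 from A
Take 70 from B
Take 81 from B
Take 83 from A
Take 91 from B
Take 95 from B

Merged: [22, 24, 28, 37, 70, 81, 83, 91, 95, 96]


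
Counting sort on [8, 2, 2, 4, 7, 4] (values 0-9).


Input: [8, 2, 2, 4, 7, 4]
Counts: [0, 0, 2, 0, 2, 0, 0, 1, 1, 0]

Sorted: [2, 2, 4, 4, 7, 8]


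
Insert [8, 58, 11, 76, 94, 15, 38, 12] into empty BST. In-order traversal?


Insert 8: root
Insert 58: R from 8
Insert 11: R from 8 -> L from 58
Insert 76: R from 8 -> R from 58
Insert 94: R from 8 -> R from 58 -> R from 76
Insert 15: R from 8 -> L from 58 -> R from 11
Insert 38: R from 8 -> L from 58 -> R from 11 -> R from 15
Insert 12: R from 8 -> L from 58 -> R from 11 -> L from 15

In-order: [8, 11, 12, 15, 38, 58, 76, 94]


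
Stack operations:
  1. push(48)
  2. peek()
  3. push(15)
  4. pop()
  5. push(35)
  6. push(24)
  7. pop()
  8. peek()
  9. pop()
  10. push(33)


push(48) -> [48]
peek()->48
push(15) -> [48, 15]
pop()->15, [48]
push(35) -> [48, 35]
push(24) -> [48, 35, 24]
pop()->24, [48, 35]
peek()->35
pop()->35, [48]
push(33) -> [48, 33]

Final stack: [48, 33]


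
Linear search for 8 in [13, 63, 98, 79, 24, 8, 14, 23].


i=0: 13!=8
i=1: 63!=8
i=2: 98!=8
i=3: 79!=8
i=4: 24!=8
i=5: 8==8 found!

Found at 5, 6 comps


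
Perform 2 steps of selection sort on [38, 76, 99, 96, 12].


Initial: [38, 76, 99, 96, 12]
Step 1: min=12 at 4
  Swap: [12, 76, 99, 96, 38]
Step 2: min=38 at 4
  Swap: [12, 38, 99, 96, 76]

After 2 steps: [12, 38, 99, 96, 76]


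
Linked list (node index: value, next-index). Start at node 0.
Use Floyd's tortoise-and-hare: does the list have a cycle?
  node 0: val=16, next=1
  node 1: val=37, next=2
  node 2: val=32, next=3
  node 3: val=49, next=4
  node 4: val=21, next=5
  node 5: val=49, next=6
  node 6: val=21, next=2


Floyd's tortoise (slow, +1) and hare (fast, +2):
  init: slow=0, fast=0
  step 1: slow=1, fast=2
  step 2: slow=2, fast=4
  step 3: slow=3, fast=6
  step 4: slow=4, fast=3
  step 5: slow=5, fast=5
  slow == fast at node 5: cycle detected

Cycle: yes


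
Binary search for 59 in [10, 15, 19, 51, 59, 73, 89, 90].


Step 1: lo=0, hi=7, mid=3, val=51
Step 2: lo=4, hi=7, mid=5, val=73
Step 3: lo=4, hi=4, mid=4, val=59

Found at index 4


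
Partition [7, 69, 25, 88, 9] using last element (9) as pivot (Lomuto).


Pivot: 9
  7 <= 9: advance i (no swap)
Place pivot at 1: [7, 9, 25, 88, 69]

Partitioned: [7, 9, 25, 88, 69]


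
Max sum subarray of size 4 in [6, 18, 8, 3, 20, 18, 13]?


[0:4]: 35
[1:5]: 49
[2:6]: 49
[3:7]: 54

Max: 54 at [3:7]


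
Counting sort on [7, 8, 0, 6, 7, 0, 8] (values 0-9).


Input: [7, 8, 0, 6, 7, 0, 8]
Counts: [2, 0, 0, 0, 0, 0, 1, 2, 2, 0]

Sorted: [0, 0, 6, 7, 7, 8, 8]


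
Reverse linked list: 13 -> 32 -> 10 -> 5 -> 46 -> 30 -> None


Step 1: curr=13, set curr.next=prev(None) | reversed so far: 13
Step 2: curr=32, set curr.next=prev(13) | reversed so far: 32 -> 13
Step 3: curr=10, set curr.next=prev(32) | reversed so far: 10 -> 32 -> 13
Step 4: curr=5, set curr.next=prev(10) | reversed so far: 5 -> 10 -> 32 -> 13
Step 5: curr=46, set curr.next=prev(5) | reversed so far: 46 -> 5 -> 10 -> 32 -> 13
Step 6: curr=30, set curr.next=prev(46) | reversed so far: 30 -> 46 -> 5 -> 10 -> 32 -> 13

30 -> 46 -> 5 -> 10 -> 32 -> 13 -> None


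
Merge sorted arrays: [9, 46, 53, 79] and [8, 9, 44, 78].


Take 8 from B
Take 9 from A
Take 9 from B
Take 44 from B
Take 46 from A
Take 53 from A
Take 78 from B

Merged: [8, 9, 9, 44, 46, 53, 78, 79]


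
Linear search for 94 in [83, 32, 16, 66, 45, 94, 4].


i=0: 83!=94
i=1: 32!=94
i=2: 16!=94
i=3: 66!=94
i=4: 45!=94
i=5: 94==94 found!

Found at 5, 6 comps


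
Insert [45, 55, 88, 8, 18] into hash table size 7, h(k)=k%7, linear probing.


Insert 45: h=3 -> slot 3
Insert 55: h=6 -> slot 6
Insert 88: h=4 -> slot 4
Insert 8: h=1 -> slot 1
Insert 18: h=4, 1 probes -> slot 5

Table: [None, 8, None, 45, 88, 18, 55]


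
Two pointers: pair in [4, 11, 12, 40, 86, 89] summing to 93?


lo=0(4)+hi=5(89)=93

Yes: 4+89=93


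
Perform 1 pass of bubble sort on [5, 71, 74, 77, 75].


Initial: [5, 71, 74, 77, 75]
Pass 1: [5, 71, 74, 75, 77] (1 swaps)

After 1 pass: [5, 71, 74, 75, 77]


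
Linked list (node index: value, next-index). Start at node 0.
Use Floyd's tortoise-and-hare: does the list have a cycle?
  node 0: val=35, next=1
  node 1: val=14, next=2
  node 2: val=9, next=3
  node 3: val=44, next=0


Floyd's tortoise (slow, +1) and hare (fast, +2):
  init: slow=0, fast=0
  step 1: slow=1, fast=2
  step 2: slow=2, fast=0
  step 3: slow=3, fast=2
  step 4: slow=0, fast=0
  slow == fast at node 0: cycle detected

Cycle: yes


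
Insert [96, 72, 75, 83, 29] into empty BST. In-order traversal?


Insert 96: root
Insert 72: L from 96
Insert 75: L from 96 -> R from 72
Insert 83: L from 96 -> R from 72 -> R from 75
Insert 29: L from 96 -> L from 72

In-order: [29, 72, 75, 83, 96]


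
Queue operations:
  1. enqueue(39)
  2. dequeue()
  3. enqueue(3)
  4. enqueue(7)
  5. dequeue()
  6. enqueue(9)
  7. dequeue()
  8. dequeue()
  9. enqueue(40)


enqueue(39) -> [39]
dequeue()->39, []
enqueue(3) -> [3]
enqueue(7) -> [3, 7]
dequeue()->3, [7]
enqueue(9) -> [7, 9]
dequeue()->7, [9]
dequeue()->9, []
enqueue(40) -> [40]

Final queue: [40]


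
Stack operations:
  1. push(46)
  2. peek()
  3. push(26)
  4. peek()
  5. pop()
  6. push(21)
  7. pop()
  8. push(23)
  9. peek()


push(46) -> [46]
peek()->46
push(26) -> [46, 26]
peek()->26
pop()->26, [46]
push(21) -> [46, 21]
pop()->21, [46]
push(23) -> [46, 23]
peek()->23

Final stack: [46, 23]


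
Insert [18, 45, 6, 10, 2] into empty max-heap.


Insert 18: [18]
Insert 45: [45, 18]
Insert 6: [45, 18, 6]
Insert 10: [45, 18, 6, 10]
Insert 2: [45, 18, 6, 10, 2]

Final heap: [45, 18, 6, 10, 2]


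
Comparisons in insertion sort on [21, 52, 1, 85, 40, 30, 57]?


Algorithm: insertion sort
Input: [21, 52, 1, 85, 40, 30, 57]
Sorted: [1, 21, 30, 40, 52, 57, 85]

13


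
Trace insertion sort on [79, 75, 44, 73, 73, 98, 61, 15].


Initial: [79, 75, 44, 73, 73, 98, 61, 15]
Insert 75: [75, 79, 44, 73, 73, 98, 61, 15]
Insert 44: [44, 75, 79, 73, 73, 98, 61, 15]
Insert 73: [44, 73, 75, 79, 73, 98, 61, 15]
Insert 73: [44, 73, 73, 75, 79, 98, 61, 15]
Insert 98: [44, 73, 73, 75, 79, 98, 61, 15]
Insert 61: [44, 61, 73, 73, 75, 79, 98, 15]
Insert 15: [15, 44, 61, 73, 73, 75, 79, 98]

Sorted: [15, 44, 61, 73, 73, 75, 79, 98]


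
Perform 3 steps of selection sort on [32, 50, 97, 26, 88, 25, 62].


Initial: [32, 50, 97, 26, 88, 25, 62]
Step 1: min=25 at 5
  Swap: [25, 50, 97, 26, 88, 32, 62]
Step 2: min=26 at 3
  Swap: [25, 26, 97, 50, 88, 32, 62]
Step 3: min=32 at 5
  Swap: [25, 26, 32, 50, 88, 97, 62]

After 3 steps: [25, 26, 32, 50, 88, 97, 62]


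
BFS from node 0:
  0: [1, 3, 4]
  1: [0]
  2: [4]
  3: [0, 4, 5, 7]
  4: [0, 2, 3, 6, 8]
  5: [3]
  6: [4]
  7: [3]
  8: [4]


Visit 0, enqueue [1, 3, 4]
Visit 1, enqueue []
Visit 3, enqueue [5, 7]
Visit 4, enqueue [2, 6, 8]
Visit 5, enqueue []
Visit 7, enqueue []
Visit 2, enqueue []
Visit 6, enqueue []
Visit 8, enqueue []

BFS order: [0, 1, 3, 4, 5, 7, 2, 6, 8]


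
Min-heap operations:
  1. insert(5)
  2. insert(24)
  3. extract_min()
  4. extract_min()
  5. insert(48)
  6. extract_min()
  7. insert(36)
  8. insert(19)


insert(5) -> [5]
insert(24) -> [5, 24]
extract_min()->5, [24]
extract_min()->24, []
insert(48) -> [48]
extract_min()->48, []
insert(36) -> [36]
insert(19) -> [19, 36]

Final heap: [19, 36]


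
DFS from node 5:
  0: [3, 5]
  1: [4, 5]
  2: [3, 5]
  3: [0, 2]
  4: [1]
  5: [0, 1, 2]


Visit 5, push [2, 1, 0]
Visit 0, push [3]
Visit 3, push [2]
Visit 2, push []
Visit 1, push [4]
Visit 4, push []

DFS order: [5, 0, 3, 2, 1, 4]


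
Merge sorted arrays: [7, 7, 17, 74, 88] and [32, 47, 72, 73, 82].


Take 7 from A
Take 7 from A
Take 17 from A
Take 32 from B
Take 47 from B
Take 72 from B
Take 73 from B
Take 74 from A
Take 82 from B

Merged: [7, 7, 17, 32, 47, 72, 73, 74, 82, 88]


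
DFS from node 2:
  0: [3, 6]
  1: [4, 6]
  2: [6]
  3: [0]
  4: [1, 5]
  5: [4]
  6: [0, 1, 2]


Visit 2, push [6]
Visit 6, push [1, 0]
Visit 0, push [3]
Visit 3, push []
Visit 1, push [4]
Visit 4, push [5]
Visit 5, push []

DFS order: [2, 6, 0, 3, 1, 4, 5]


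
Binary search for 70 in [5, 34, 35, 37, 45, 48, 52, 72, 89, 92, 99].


Step 1: lo=0, hi=10, mid=5, val=48
Step 2: lo=6, hi=10, mid=8, val=89
Step 3: lo=6, hi=7, mid=6, val=52
Step 4: lo=7, hi=7, mid=7, val=72

Not found


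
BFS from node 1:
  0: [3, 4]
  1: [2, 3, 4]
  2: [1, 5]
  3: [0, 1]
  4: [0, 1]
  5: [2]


Visit 1, enqueue [2, 3, 4]
Visit 2, enqueue [5]
Visit 3, enqueue [0]
Visit 4, enqueue []
Visit 5, enqueue []
Visit 0, enqueue []

BFS order: [1, 2, 3, 4, 5, 0]


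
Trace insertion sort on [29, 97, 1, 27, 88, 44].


Initial: [29, 97, 1, 27, 88, 44]
Insert 97: [29, 97, 1, 27, 88, 44]
Insert 1: [1, 29, 97, 27, 88, 44]
Insert 27: [1, 27, 29, 97, 88, 44]
Insert 88: [1, 27, 29, 88, 97, 44]
Insert 44: [1, 27, 29, 44, 88, 97]

Sorted: [1, 27, 29, 44, 88, 97]


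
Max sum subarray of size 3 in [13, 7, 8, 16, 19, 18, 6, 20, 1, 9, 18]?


[0:3]: 28
[1:4]: 31
[2:5]: 43
[3:6]: 53
[4:7]: 43
[5:8]: 44
[6:9]: 27
[7:10]: 30
[8:11]: 28

Max: 53 at [3:6]


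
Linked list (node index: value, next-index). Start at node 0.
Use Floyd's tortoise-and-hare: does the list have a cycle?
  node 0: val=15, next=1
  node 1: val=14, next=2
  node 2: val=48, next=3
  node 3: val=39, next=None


Floyd's tortoise (slow, +1) and hare (fast, +2):
  init: slow=0, fast=0
  step 1: slow=1, fast=2
  step 2: fast 2->3->None, no cycle

Cycle: no


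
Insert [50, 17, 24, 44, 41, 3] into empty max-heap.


Insert 50: [50]
Insert 17: [50, 17]
Insert 24: [50, 17, 24]
Insert 44: [50, 44, 24, 17]
Insert 41: [50, 44, 24, 17, 41]
Insert 3: [50, 44, 24, 17, 41, 3]

Final heap: [50, 44, 24, 17, 41, 3]


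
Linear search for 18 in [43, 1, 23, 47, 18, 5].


i=0: 43!=18
i=1: 1!=18
i=2: 23!=18
i=3: 47!=18
i=4: 18==18 found!

Found at 4, 5 comps


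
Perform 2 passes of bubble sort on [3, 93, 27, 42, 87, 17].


Initial: [3, 93, 27, 42, 87, 17]
Pass 1: [3, 27, 42, 87, 17, 93] (4 swaps)
Pass 2: [3, 27, 42, 17, 87, 93] (1 swaps)

After 2 passes: [3, 27, 42, 17, 87, 93]


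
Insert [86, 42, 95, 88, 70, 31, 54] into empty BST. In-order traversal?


Insert 86: root
Insert 42: L from 86
Insert 95: R from 86
Insert 88: R from 86 -> L from 95
Insert 70: L from 86 -> R from 42
Insert 31: L from 86 -> L from 42
Insert 54: L from 86 -> R from 42 -> L from 70

In-order: [31, 42, 54, 70, 86, 88, 95]


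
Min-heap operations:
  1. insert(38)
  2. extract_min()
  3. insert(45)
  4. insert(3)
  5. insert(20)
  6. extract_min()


insert(38) -> [38]
extract_min()->38, []
insert(45) -> [45]
insert(3) -> [3, 45]
insert(20) -> [3, 45, 20]
extract_min()->3, [20, 45]

Final heap: [20, 45]


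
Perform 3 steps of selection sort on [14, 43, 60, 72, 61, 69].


Initial: [14, 43, 60, 72, 61, 69]
Step 1: min=14 at 0
  Swap: [14, 43, 60, 72, 61, 69]
Step 2: min=43 at 1
  Swap: [14, 43, 60, 72, 61, 69]
Step 3: min=60 at 2
  Swap: [14, 43, 60, 72, 61, 69]

After 3 steps: [14, 43, 60, 72, 61, 69]
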